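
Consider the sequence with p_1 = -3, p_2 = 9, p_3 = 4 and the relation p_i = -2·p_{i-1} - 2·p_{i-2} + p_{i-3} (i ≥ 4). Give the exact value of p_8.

241

Applying the relation repeatedly:
p_4 = -29; p_5 = 59; p_6 = -56; p_7 = -35; p_8 = 241.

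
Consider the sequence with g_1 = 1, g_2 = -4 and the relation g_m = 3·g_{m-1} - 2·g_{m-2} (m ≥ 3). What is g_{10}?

Compute successive terms:
g_3 = -14;  g_4 = -34;  g_5 = -74;  g_6 = -154;  g_7 = -314;  g_8 = -634;  g_9 = -1274;  g_{10} = -2554.
(Characteristic roots are 2 and 1.)

-2554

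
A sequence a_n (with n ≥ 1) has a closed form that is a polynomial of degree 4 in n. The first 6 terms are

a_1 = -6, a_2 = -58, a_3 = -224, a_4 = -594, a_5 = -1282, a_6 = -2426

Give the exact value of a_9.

1st diffs: -52, -166, -370, -688, -1144.
2nd diffs: -114, -204, -318, -456.
3rd diffs: -90, -114, -138.
4th diffs: -24, -24 (constant).
Newton forward-difference form: a_n = -6 + (-52)·C(n-1,1) + (-114)·C(n-1,2) + (-90)·C(n-1,3) + (-24)·C(n-1,4).
At n = 9: n-1 = 8, so a_9 = -6 - 416 - 3192 - 5040 - 1680 = -10334.

-10334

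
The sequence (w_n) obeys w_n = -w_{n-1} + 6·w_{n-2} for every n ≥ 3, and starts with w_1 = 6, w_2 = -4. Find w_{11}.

w_3 = 40, w_4 = -64, w_5 = 304, w_6 = -688, w_7 = 2512, w_8 = -6640, w_9 = 21712, w_{10} = -61552, w_{11} = 191824.
(Characteristic roots are 2 and -3.)

191824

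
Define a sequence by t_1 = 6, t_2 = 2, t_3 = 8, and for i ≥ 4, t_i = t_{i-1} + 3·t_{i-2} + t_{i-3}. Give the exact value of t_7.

272

Applying the relation repeatedly:
t_4 = 20  t_5 = 46  t_6 = 114  t_7 = 272.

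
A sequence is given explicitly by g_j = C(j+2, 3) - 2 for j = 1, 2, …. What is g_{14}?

558

C(16, 3) = 560, so g_{14} = 558.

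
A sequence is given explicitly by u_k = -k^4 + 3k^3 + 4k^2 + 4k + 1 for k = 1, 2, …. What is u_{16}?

u_{16} = -1·16^4 + 3·16^3 + 4·16^2 + 4·16 + 1 = -52159.

-52159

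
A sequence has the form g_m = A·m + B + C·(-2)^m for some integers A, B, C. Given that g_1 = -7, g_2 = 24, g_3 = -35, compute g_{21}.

At m = 1, 2, 3: A + B - 2C = -7; 2A + B + 4C = 24; 3A + B - 8C = -35.
Subtracting the first from the second: A + 6C = 31.
Subtracting the second from the third: A - 12C = -59.
Solving: C = 5, A = 1, then B = 2.
Therefore g_{21} = 21 + 2 + 5·(-2097152) = -10485737.

-10485737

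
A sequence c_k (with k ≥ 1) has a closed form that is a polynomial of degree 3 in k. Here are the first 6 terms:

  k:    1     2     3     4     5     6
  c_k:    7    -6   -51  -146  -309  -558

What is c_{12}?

-4866

1st diffs: -13, -45, -95, -163, -249.
2nd diffs: -32, -50, -68, -86.
3rd diffs: -18, -18, -18 (constant).
Newton forward-difference form: c_k = 7 + (-13)·C(k-1,1) + (-32)·C(k-1,2) + (-18)·C(k-1,3).
At k = 12: k-1 = 11, so c_{12} = 7 - 143 - 1760 - 2970 = -4866.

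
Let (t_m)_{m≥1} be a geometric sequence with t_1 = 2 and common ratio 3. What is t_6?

t_m = 2·3^(m-1).
t_6 = 2·3^5 = 486.

486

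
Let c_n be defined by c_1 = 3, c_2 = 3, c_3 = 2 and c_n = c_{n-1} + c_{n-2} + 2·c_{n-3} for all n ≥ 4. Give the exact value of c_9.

Iterate the recurrence:
c_4 = 11;  c_5 = 19;  c_6 = 34;  c_7 = 75;  c_8 = 147;  c_9 = 290.

290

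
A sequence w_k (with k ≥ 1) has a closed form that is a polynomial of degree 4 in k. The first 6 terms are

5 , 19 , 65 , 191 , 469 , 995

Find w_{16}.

58175

1st diffs: 14, 46, 126, 278, 526.
2nd diffs: 32, 80, 152, 248.
3rd diffs: 48, 72, 96.
4th diffs: 24, 24 (constant).
Newton forward-difference form: w_k = 5 + 14·C(k-1,1) + 32·C(k-1,2) + 48·C(k-1,3) + 24·C(k-1,4).
At k = 16: k-1 = 15, so w_{16} = 5 + 210 + 3360 + 21840 + 32760 = 58175.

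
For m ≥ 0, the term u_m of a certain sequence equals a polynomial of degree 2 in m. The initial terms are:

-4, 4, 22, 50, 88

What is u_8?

340

1st diffs: 8, 18, 28, 38.
2nd diffs: 10, 10, 10 (constant).
Newton forward-difference form: u_m = -4 + 8·C(m,1) + 10·C(m,2).
At m = 8: m = 8, so u_8 = -4 + 64 + 280 = 340.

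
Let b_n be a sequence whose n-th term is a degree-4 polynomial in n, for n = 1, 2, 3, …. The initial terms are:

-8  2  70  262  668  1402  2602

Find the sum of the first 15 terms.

1st diffs: 10, 68, 192, 406, 734, 1200.
2nd diffs: 58, 124, 214, 328, 466.
3rd diffs: 66, 90, 114, 138.
4th diffs: 24, 24, 24 (constant).
Newton forward-difference form: b_n = -8 + 10·C(n-1,1) + 58·C(n-1,2) + 66·C(n-1,3) + 24·C(n-1,4).
Continuing: …, 4430, 7072, 10738, 15662, …, b_{15} = 53458.
Summing n = 1..15 (15 terms) gives 189482.

189482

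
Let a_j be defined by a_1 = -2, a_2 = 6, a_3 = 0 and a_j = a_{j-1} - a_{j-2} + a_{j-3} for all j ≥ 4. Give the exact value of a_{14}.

6

a_4 = -8; a_5 = -2; a_6 = 6; …; a_{11} = 0; a_{12} = -8; a_{13} = -2; a_{14} = 6.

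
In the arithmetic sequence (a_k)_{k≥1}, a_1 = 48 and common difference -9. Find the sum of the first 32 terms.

a_k = 48 + (k - 1)·(-9).
a_{32} = -231; S = 32·(48 + (-231))/2 = -2928.

-2928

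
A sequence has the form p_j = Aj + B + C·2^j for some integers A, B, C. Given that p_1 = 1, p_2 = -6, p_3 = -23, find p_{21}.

Plug in j = 1, 2, 3: A + B + 2C = 1; 2A + B + 4C = -6; 3A + B + 8C = -23.
Subtracting the first from the second: A + 2C = -7.
Subtracting the second from the third: A + 4C = -17.
Solving: C = -5, A = 3, then B = 8.
Therefore p_{21} = 63 + 8 + (-5)·2097152 = -10485689.

-10485689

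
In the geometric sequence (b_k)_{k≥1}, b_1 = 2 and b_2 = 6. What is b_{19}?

Common ratio r = 3.
b_k = 2·3^(k-1).
b_{19} = 2·3^18 = 774840978.

774840978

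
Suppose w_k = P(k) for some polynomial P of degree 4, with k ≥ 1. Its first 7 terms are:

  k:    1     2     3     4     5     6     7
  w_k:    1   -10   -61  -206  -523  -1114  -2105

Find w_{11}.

-13429

1st diffs: -11, -51, -145, -317, -591, -991.
2nd diffs: -40, -94, -172, -274, -400.
3rd diffs: -54, -78, -102, -126.
4th diffs: -24, -24, -24 (constant).
So w_k = -k^4 + k^3 - k^2 + 2.
Evaluating at k = 11 gives w_{11} = -13429.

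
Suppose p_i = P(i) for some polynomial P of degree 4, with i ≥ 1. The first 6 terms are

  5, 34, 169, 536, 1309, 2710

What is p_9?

13621

1st diffs: 29, 135, 367, 773, 1401.
2nd diffs: 106, 232, 406, 628.
3rd diffs: 126, 174, 222.
4th diffs: 48, 48 (constant).
Newton forward-difference form: p_i = 5 + 29·C(i-1,1) + 106·C(i-1,2) + 126·C(i-1,3) + 48·C(i-1,4).
At i = 9: i-1 = 8, so p_9 = 5 + 232 + 2968 + 7056 + 3360 = 13621.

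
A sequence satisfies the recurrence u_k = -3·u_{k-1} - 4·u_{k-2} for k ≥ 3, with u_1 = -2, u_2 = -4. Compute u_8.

724

u_3 = 20  u_4 = -44  u_5 = 52  u_6 = 20  u_7 = -268  u_8 = 724.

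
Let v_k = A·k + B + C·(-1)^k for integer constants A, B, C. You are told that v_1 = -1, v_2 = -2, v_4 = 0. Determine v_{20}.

16

Plug in k = 1, 2, 4: A + B - C = -1; 2A + B + C = -2; 4A + B + C = 0.
Subtracting the first from the second: A + 2C = -1.
Subtracting the second from the third: 2A = 2.
Solving: C = -1, A = 1, then B = -3.
Hence v_{20} = 1·20 + (-3) + (-1)·1 = 16.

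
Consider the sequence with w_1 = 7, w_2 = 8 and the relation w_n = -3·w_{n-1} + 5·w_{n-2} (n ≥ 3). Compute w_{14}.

Iterate the recurrence:
w_3 = 11;  w_4 = 7;  w_5 = 34;  …;  w_{11} = 108506;  w_{12} = -454703;  w_{13} = 1906639;  w_{14} = -7993432.

-7993432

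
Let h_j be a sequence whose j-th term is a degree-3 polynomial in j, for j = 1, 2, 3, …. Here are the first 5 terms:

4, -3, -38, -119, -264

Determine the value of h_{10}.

1st diffs: -7, -35, -81, -145.
2nd diffs: -28, -46, -64.
3rd diffs: -18, -18 (constant).
Newton forward-difference form: h_j = 4 + (-7)·C(j-1,1) + (-28)·C(j-1,2) + (-18)·C(j-1,3).
At j = 10: j-1 = 9, so h_{10} = 4 - 63 - 1008 - 1512 = -2579.

-2579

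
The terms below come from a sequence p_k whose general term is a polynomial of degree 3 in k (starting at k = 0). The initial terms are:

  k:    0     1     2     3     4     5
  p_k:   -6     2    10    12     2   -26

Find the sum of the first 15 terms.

1st diffs: 8, 8, 2, -10, -28.
2nd diffs: 0, -6, -12, -18.
3rd diffs: -6, -6, -6 (constant).
Newton forward-difference form: p_k = -6 + 8·C(k,1) + (-6)·C(k,3).
Continuing: …, -78, -160, -278, -438, …, p_{14} = -2078.
Summing k = 0..14 (15 terms) gives -7440.

-7440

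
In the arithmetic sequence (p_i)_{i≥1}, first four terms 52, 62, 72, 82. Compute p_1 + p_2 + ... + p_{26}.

Common difference d = 10.
p_i = 52 + (i - 1)·10.
p_{26} = 302; S = 26·(52 + 302)/2 = 4602.

4602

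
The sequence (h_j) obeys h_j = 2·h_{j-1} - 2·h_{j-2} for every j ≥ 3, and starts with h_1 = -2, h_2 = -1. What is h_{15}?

h_3 = 2; h_4 = 6; h_5 = 8; …; h_{12} = 96; h_{13} = 128; h_{14} = 64; h_{15} = -128.

-128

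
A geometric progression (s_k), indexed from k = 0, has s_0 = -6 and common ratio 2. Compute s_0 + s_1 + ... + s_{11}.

-24570

s_k = (-6)·2^(k-0).
S = (-6)·(2^12 - 1)/(2 - 1) = (-6)·(4096 - 1)/(1) = -24570.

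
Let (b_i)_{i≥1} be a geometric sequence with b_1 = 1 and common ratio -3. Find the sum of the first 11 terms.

44287

b_i = 1·(-3)^(i-1).
S = 1·((-3)^11 - 1)/(-3 - 1) = 1·(-177147 - 1)/(-4) = 44287.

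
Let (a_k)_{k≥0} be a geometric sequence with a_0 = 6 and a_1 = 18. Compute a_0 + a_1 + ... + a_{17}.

1162261464

Common ratio r = 3.
a_k = 6·3^(k-0).
S = 6·(3^18 - 1)/(3 - 1) = 6·(387420489 - 1)/(2) = 1162261464.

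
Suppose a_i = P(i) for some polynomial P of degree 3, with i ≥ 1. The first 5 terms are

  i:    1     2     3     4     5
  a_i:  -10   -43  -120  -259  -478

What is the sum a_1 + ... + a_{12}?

1st diffs: -33, -77, -139, -219.
2nd diffs: -44, -62, -80.
3rd diffs: -18, -18 (constant).
Newton forward-difference form: a_i = -10 + (-33)·C(i-1,1) + (-44)·C(i-1,2) + (-18)·C(i-1,3).
Continuing: …, -795, -1228, -1795, -2514, …, a_{12} = -5763.
Summing i = 1..12 (12 terms) gives -20888.

-20888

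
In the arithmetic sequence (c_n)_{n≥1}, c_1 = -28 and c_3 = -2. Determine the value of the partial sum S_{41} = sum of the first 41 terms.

Common difference d = (-2 - (-28)) / (3 - 1) = 13.
c_n = -28 + (n - 1)·13.
c_{41} = 492; S = 41·(-28 + 492)/2 = 9512.

9512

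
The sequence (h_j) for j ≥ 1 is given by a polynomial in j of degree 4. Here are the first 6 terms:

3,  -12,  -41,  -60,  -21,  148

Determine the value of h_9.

2515

1st diffs: -15, -29, -19, 39, 169.
2nd diffs: -14, 10, 58, 130.
3rd diffs: 24, 48, 72.
4th diffs: 24, 24 (constant).
Newton forward-difference form: h_j = 3 + (-15)·C(j-1,1) + (-14)·C(j-1,2) + 24·C(j-1,3) + 24·C(j-1,4).
At j = 9: j-1 = 8, so h_9 = 3 - 120 - 392 + 1344 + 1680 = 2515.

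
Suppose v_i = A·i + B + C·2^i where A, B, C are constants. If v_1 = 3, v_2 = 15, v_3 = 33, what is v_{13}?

Write the equations: A + B + 2C = 3; 2A + B + 4C = 15; 3A + B + 8C = 33.
Subtracting the first from the second: A + 2C = 12.
Subtracting the second from the third: A + 4C = 18.
Solving: C = 3, A = 6, then B = -9.
So v_i = 6·i + (-9) + 3·2^i; at i=13 this is 24645.

24645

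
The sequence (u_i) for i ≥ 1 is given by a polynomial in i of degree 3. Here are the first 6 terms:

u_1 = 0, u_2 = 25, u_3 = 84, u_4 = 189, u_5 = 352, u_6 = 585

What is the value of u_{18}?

13209

1st diffs: 25, 59, 105, 163, 233.
2nd diffs: 34, 46, 58, 70.
3rd diffs: 12, 12, 12 (constant).
Newton forward-difference form: u_i = 25·C(i-1,1) + 34·C(i-1,2) + 12·C(i-1,3).
At i = 18: i-1 = 17, so u_{18} = 425 + 4624 + 8160 = 13209.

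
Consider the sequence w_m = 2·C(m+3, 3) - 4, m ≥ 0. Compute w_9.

C(12, 3) = 220, so w_9 = 436.

436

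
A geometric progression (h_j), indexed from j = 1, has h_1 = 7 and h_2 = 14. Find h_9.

1792

Common ratio r = 2.
h_j = 7·2^(j-1).
h_9 = 7·2^8 = 1792.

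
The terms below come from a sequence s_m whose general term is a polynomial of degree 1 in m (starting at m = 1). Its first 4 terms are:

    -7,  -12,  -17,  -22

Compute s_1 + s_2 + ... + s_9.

-243

1st diffs: -5, -5, -5 (constant).
So s_m = -5m - 2.
Continuing: …, -27, -32, -37, -42, …, s_9 = -47.
Summing m = 1..9 (9 terms) gives -243.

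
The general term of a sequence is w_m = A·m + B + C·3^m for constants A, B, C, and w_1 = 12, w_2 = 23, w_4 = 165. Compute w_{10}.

The three given values yield: A + B + 3C = 12; 2A + B + 9C = 23; 4A + B + 81C = 165.
Subtracting the first from the second: A + 6C = 11.
Subtracting the second from the third: 2A + 72C = 142.
Solving: C = 2, A = -1, then B = 7.
So w_m = -1·m + 7 + 2·3^m; at m=10 this is 118095.

118095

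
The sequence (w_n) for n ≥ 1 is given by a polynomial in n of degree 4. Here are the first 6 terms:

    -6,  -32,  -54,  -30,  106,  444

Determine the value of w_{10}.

1st diffs: -26, -22, 24, 136, 338.
2nd diffs: 4, 46, 112, 202.
3rd diffs: 42, 66, 90.
4th diffs: 24, 24 (constant).
Newton forward-difference form: w_n = -6 + (-26)·C(n-1,1) + 4·C(n-1,2) + 42·C(n-1,3) + 24·C(n-1,4).
At n = 10: n-1 = 9, so w_{10} = -6 - 234 + 144 + 3528 + 3024 = 6456.

6456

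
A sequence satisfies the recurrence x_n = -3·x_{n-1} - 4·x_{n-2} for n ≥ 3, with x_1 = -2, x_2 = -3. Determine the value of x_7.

-223

Compute successive terms:
x_3 = 17;  x_4 = -39;  x_5 = 49;  x_6 = 9;  x_7 = -223.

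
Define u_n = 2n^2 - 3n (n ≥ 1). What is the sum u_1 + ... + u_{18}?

Over n = 1..18: Σn = 171, Σn² = 2109.
Total = (2)·2109 + (-3)·171 = 3705.

3705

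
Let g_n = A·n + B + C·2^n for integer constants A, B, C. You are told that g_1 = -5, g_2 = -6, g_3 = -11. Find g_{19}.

Write the equations: A + B + 2C = -5; 2A + B + 4C = -6; 3A + B + 8C = -11.
Subtracting the first from the second: A + 2C = -1.
Subtracting the second from the third: A + 4C = -5.
Solving: C = -2, A = 3, then B = -4.
Therefore g_{19} = 57 + (-4) + (-2)·524288 = -1048523.

-1048523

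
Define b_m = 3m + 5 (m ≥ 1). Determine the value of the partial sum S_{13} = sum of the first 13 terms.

338

Over m = 1..13: Σm = 91.
Total = (3)·91 + (5)·13 = 338.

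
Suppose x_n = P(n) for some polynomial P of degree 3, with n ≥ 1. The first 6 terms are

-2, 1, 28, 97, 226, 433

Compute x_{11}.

1st diffs: 3, 27, 69, 129, 207.
2nd diffs: 24, 42, 60, 78.
3rd diffs: 18, 18, 18 (constant).
So x_n = 3n^3 - 6n^2 + 1.
Evaluating at n = 11 gives x_{11} = 3268.

3268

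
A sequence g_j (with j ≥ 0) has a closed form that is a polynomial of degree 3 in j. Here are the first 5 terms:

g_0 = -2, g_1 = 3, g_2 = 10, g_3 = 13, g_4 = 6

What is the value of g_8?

-242

1st diffs: 5, 7, 3, -7.
2nd diffs: 2, -4, -10.
3rd diffs: -6, -6 (constant).
Newton forward-difference form: g_j = -2 + 5·C(j,1) + 2·C(j,2) + (-6)·C(j,3).
At j = 8: j = 8, so g_8 = -2 + 40 + 56 - 336 = -242.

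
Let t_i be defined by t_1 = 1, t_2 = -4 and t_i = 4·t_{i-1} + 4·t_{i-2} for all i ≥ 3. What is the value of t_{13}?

t_3 = -12; t_4 = -64; t_5 = -304; …; t_{10} = -799744; t_{11} = -3861504; t_{12} = -18644992; t_{13} = -90025984.

-90025984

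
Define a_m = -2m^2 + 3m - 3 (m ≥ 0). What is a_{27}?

a_{27} = -2·27^2 + 3·27 - 3 = -1380.

-1380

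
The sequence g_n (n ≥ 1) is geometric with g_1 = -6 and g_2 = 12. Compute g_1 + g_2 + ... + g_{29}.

Common ratio r = -2.
g_n = (-6)·(-2)^(n-1).
S = (-6)·((-2)^29 - 1)/(-2 - 1) = (-6)·(-536870912 - 1)/(-3) = -1073741826.

-1073741826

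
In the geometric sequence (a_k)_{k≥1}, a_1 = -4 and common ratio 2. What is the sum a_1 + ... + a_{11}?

-8188

a_k = (-4)·2^(k-1).
S = (-4)·(2^11 - 1)/(2 - 1) = (-4)·(2048 - 1)/(1) = -8188.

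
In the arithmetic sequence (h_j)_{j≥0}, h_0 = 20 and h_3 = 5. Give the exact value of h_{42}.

Common difference d = (5 - 20) / (3 - 0) = -5.
h_j = 20 + (j - 0)·(-5).
h_{42} = 20 + 42·(-5) = -190.

-190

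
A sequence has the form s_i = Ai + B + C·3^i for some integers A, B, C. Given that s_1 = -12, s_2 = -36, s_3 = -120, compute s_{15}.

Plug in i = 1, 2, 3: A + B + 3C = -12; 2A + B + 9C = -36; 3A + B + 27C = -120.
Subtracting the first from the second: A + 6C = -24.
Subtracting the second from the third: A + 18C = -84.
Solving: C = -5, A = 6, then B = -3.
Therefore s_{15} = 90 + (-3) + (-5)·14348907 = -71744448.

-71744448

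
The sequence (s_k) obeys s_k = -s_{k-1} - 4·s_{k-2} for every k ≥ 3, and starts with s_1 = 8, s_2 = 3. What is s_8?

1095

s_3 = -35; s_4 = 23; s_5 = 117; s_6 = -209; s_7 = -259; s_8 = 1095.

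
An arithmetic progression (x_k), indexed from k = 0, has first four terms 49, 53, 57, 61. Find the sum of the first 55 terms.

8635

Common difference d = 4.
x_k = 49 + (k - 0)·4.
x_{54} = 265; S = 55·(49 + 265)/2 = 8635.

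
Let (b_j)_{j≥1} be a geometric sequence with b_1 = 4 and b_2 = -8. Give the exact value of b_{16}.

-131072

Common ratio r = -2.
b_j = 4·(-2)^(j-1).
b_{16} = 4·(-2)^15 = -131072.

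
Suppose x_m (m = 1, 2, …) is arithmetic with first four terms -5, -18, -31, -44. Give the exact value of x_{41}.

Common difference d = -13.
x_m = -5 + (m - 1)·(-13).
x_{41} = -5 + 40·(-13) = -525.

-525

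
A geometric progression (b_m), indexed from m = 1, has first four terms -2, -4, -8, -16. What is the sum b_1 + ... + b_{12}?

Common ratio r = 2.
b_m = (-2)·2^(m-1).
S = (-2)·(2^12 - 1)/(2 - 1) = (-2)·(4096 - 1)/(1) = -8190.

-8190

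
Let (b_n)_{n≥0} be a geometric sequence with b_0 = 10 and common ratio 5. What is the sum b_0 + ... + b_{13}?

b_n = 10·5^(n-0).
S = 10·(5^14 - 1)/(5 - 1) = 10·(6103515625 - 1)/(4) = 15258789060.

15258789060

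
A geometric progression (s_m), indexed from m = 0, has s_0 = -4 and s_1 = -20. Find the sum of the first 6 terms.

-15624

Common ratio r = 5.
s_m = (-4)·5^(m-0).
S = (-4)·(5^6 - 1)/(5 - 1) = (-4)·(15625 - 1)/(4) = -15624.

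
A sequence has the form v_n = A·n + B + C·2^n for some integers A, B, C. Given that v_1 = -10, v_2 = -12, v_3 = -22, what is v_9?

Plug in n = 1, 2, 3: A + B + 2C = -10; 2A + B + 4C = -12; 3A + B + 8C = -22.
Subtracting the first from the second: A + 2C = -2.
Subtracting the second from the third: A + 4C = -10.
Solving: C = -4, A = 6, then B = -8.
So v_n = 6·n + (-8) + (-4)·2^n; at n=9 this is -2002.

-2002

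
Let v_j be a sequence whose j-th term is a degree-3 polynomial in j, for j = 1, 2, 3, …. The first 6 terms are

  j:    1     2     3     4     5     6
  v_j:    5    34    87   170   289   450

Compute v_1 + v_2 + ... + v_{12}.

1st diffs: 29, 53, 83, 119, 161.
2nd diffs: 24, 30, 36, 42.
3rd diffs: 6, 6, 6 (constant).
Newton forward-difference form: v_j = 5 + 29·C(j-1,1) + 24·C(j-1,2) + 6·C(j-1,3).
Continuing: …, 659, 922, 1245, 1634, …, v_{12} = 2634.
Summing j = 1..12 (12 terms) gives 10224.

10224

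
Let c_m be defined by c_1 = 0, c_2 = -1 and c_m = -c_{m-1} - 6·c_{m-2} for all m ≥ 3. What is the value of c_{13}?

Step forward from the initial values:
c_3 = 1;  c_4 = 5;  c_5 = -11;  …;  c_{10} = 365;  c_{11} = 2869;  c_{12} = -5059;  c_{13} = -12155.

-12155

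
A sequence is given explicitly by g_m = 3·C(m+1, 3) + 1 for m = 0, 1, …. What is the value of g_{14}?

1366

C(15, 3) = 455, so g_{14} = 1366.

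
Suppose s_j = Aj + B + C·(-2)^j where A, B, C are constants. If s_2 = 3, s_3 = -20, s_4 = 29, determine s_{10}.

2051

The three given values yield: 2A + B + 4C = 3; 3A + B - 8C = -20; 4A + B + 16C = 29.
Subtracting the first from the second: A - 12C = -23.
Subtracting the second from the third: A + 24C = 49.
Solving: C = 2, A = 1, then B = -7.
Therefore s_{10} = 10 + (-7) + 2·1024 = 2051.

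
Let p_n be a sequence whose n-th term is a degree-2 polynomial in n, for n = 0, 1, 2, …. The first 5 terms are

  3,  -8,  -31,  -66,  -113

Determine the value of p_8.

-421

1st diffs: -11, -23, -35, -47.
2nd diffs: -12, -12, -12 (constant).
Newton forward-difference form: p_n = 3 + (-11)·C(n,1) + (-12)·C(n,2).
At n = 8: n = 8, so p_8 = 3 - 88 - 336 = -421.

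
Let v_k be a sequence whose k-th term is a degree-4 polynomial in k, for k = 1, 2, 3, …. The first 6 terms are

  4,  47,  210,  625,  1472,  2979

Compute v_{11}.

31754

1st diffs: 43, 163, 415, 847, 1507.
2nd diffs: 120, 252, 432, 660.
3rd diffs: 132, 180, 228.
4th diffs: 48, 48 (constant).
So v_k = 2k^4 + 2k^3 - 2k^2 + 5k - 3.
Evaluating at k = 11 gives v_{11} = 31754.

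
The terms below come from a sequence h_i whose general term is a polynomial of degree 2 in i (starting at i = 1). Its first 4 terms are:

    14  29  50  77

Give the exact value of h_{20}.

1325

1st diffs: 15, 21, 27.
2nd diffs: 6, 6 (constant).
Newton forward-difference form: h_i = 14 + 15·C(i-1,1) + 6·C(i-1,2).
At i = 20: i-1 = 19, so h_{20} = 14 + 285 + 1026 = 1325.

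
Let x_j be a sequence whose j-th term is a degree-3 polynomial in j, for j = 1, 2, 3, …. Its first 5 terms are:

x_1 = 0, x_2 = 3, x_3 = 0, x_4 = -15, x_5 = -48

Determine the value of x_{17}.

1st diffs: 3, -3, -15, -33.
2nd diffs: -6, -12, -18.
3rd diffs: -6, -6 (constant).
Newton forward-difference form: x_j = 3·C(j-1,1) + (-6)·C(j-1,2) + (-6)·C(j-1,3).
At j = 17: j-1 = 16, so x_{17} = 48 - 720 - 3360 = -4032.

-4032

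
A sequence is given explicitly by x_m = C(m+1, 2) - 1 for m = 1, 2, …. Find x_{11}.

65

C(12, 2) = 66, so x_{11} = 65.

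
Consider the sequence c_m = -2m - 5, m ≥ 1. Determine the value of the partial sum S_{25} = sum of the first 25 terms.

Over m = 1..25: Σm = 325.
Total = (-2)·325 + (-5)·25 = -775.

-775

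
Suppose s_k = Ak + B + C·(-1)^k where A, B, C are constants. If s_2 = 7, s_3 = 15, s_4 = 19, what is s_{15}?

The three given values yield: 2A + B + C = 7; 3A + B - C = 15; 4A + B + C = 19.
Subtracting the first from the second: A - 2C = 8.
Subtracting the second from the third: A + 2C = 4.
Solving: C = -1, A = 6, then B = -4.
So s_k = 6·k + (-4) + (-1)·(-1)^k; at k=15 this is 87.

87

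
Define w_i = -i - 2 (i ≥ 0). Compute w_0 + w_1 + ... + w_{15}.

Over i = 0..15: Σi = 120.
Total = (-1)·120 + (-2)·16 = -152.

-152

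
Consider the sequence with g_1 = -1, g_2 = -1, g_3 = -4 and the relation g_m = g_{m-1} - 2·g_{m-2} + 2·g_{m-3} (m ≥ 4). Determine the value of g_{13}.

62

Compute successive terms:
g_4 = -4;  g_5 = 2;  g_6 = 2;  g_7 = -10;  g_8 = -10;  g_9 = 14;  g_{10} = 14;  g_{11} = -34;  g_{12} = -34;  g_{13} = 62.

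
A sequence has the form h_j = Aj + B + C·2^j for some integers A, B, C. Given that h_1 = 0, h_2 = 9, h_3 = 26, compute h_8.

1023

Plug in j = 1, 2, 3: A + B + 2C = 0; 2A + B + 4C = 9; 3A + B + 8C = 26.
Subtracting the first from the second: A + 2C = 9.
Subtracting the second from the third: A + 4C = 17.
Solving: C = 4, A = 1, then B = -9.
Hence h_8 = 1·8 + (-9) + 4·256 = 1023.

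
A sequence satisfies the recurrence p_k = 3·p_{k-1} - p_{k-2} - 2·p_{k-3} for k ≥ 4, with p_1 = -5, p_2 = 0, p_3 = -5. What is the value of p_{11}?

-170

Iterate the recurrence:
p_4 = -5; p_5 = -10; p_6 = -15; p_7 = -25; p_8 = -40; p_9 = -65; p_{10} = -105; p_{11} = -170.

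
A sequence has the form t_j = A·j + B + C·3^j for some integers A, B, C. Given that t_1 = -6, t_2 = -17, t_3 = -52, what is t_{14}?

Plug in j = 1, 2, 3: A + B + 3C = -6; 2A + B + 9C = -17; 3A + B + 27C = -52.
Subtracting the first from the second: A + 6C = -11.
Subtracting the second from the third: A + 18C = -35.
Solving: C = -2, A = 1, then B = -1.
So t_j = 1·j + (-1) + (-2)·3^j; at j=14 this is -9565925.

-9565925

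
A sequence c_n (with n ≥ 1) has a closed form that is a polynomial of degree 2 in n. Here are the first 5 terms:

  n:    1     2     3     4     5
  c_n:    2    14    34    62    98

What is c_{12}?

574

1st diffs: 12, 20, 28, 36.
2nd diffs: 8, 8, 8 (constant).
Newton forward-difference form: c_n = 2 + 12·C(n-1,1) + 8·C(n-1,2).
At n = 12: n-1 = 11, so c_{12} = 2 + 132 + 440 = 574.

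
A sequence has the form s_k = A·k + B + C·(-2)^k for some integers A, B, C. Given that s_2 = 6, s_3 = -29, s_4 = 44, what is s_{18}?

786442

Plug in k = 2, 3, 4: 2A + B + 4C = 6; 3A + B - 8C = -29; 4A + B + 16C = 44.
Subtracting the first from the second: A - 12C = -35.
Subtracting the second from the third: A + 24C = 73.
Solving: C = 3, A = 1, then B = -8.
Hence s_{18} = 1·18 + (-8) + 3·262144 = 786442.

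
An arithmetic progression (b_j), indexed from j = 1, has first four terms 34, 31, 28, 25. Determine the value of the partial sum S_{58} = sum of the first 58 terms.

-2987

Common difference d = -3.
b_j = 34 + (j - 1)·(-3).
b_{58} = -137; S = 58·(34 + (-137))/2 = -2987.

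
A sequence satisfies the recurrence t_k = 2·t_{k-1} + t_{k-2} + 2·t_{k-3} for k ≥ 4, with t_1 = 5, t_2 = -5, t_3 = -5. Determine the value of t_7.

Applying the relation repeatedly:
t_4 = -5, t_5 = -25, t_6 = -65, t_7 = -165.

-165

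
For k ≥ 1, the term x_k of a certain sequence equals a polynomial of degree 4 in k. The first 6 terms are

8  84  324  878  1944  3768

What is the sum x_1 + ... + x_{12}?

1st diffs: 76, 240, 554, 1066, 1824.
2nd diffs: 164, 314, 512, 758.
3rd diffs: 150, 198, 246.
4th diffs: 48, 48 (constant).
Newton forward-difference form: x_k = 8 + 76·C(k-1,1) + 164·C(k-1,2) + 150·C(k-1,3) + 48·C(k-1,4).
Continuing: …, 6644, 10914, 16968, 25244, …, x_{12} = 50454.
Summing k = 1..12 (12 terms) gives 153458.

153458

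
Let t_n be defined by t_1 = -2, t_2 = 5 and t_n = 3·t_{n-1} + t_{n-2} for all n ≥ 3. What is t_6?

Applying the relation repeatedly:
t_3 = 13  t_4 = 44  t_5 = 145  t_6 = 479.

479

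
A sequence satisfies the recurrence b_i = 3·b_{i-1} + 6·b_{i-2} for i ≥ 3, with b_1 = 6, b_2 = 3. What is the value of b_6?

3105

Compute successive terms:
b_3 = 45, b_4 = 153, b_5 = 729, b_6 = 3105.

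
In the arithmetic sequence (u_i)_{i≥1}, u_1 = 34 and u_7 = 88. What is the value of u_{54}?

511

Common difference d = (88 - 34) / (7 - 1) = 9.
u_i = 34 + (i - 1)·9.
u_{54} = 34 + 53·9 = 511.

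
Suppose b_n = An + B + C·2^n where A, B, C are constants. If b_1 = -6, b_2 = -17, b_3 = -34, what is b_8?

-803

The three given values yield: A + B + 2C = -6; 2A + B + 4C = -17; 3A + B + 8C = -34.
Subtracting the first from the second: A + 2C = -11.
Subtracting the second from the third: A + 4C = -17.
Solving: C = -3, A = -5, then B = 5.
Hence b_8 = -5·8 + 5 + (-3)·256 = -803.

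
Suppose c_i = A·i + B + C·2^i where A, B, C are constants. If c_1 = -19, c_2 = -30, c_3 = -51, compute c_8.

Write the equations: A + B + 2C = -19; 2A + B + 4C = -30; 3A + B + 8C = -51.
Subtracting the first from the second: A + 2C = -11.
Subtracting the second from the third: A + 4C = -21.
Solving: C = -5, A = -1, then B = -8.
Therefore c_8 = -8 + (-8) + (-5)·256 = -1296.

-1296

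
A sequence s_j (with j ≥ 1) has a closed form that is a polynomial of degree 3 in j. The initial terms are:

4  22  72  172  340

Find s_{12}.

4932

1st diffs: 18, 50, 100, 168.
2nd diffs: 32, 50, 68.
3rd diffs: 18, 18 (constant).
Newton forward-difference form: s_j = 4 + 18·C(j-1,1) + 32·C(j-1,2) + 18·C(j-1,3).
At j = 12: j-1 = 11, so s_{12} = 4 + 198 + 1760 + 2970 = 4932.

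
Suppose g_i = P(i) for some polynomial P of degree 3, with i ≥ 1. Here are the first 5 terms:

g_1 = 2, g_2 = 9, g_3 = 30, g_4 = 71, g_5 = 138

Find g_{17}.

5154

1st diffs: 7, 21, 41, 67.
2nd diffs: 14, 20, 26.
3rd diffs: 6, 6 (constant).
So g_i = i^3 + i^2 - 3i + 3.
Evaluating at i = 17 gives g_{17} = 5154.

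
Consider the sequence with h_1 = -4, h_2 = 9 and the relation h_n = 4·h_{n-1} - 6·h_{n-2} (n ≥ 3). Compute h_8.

-5016

Applying the relation repeatedly:
h_3 = 60;  h_4 = 186;  h_5 = 384;  h_6 = 420;  h_7 = -624;  h_8 = -5016.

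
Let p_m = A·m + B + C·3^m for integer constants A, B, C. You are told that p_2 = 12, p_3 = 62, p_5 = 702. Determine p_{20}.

10460353116

The three given values yield: 2A + B + 9C = 12; 3A + B + 27C = 62; 5A + B + 243C = 702.
Subtracting the first from the second: A + 18C = 50.
Subtracting the second from the third: 2A + 216C = 640.
Solving: C = 3, A = -4, then B = -7.
So p_m = -4·m + (-7) + 3·3^m; at m=20 this is 10460353116.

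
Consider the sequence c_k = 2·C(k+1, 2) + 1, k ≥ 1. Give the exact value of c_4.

C(5, 2) = 10, so c_4 = 21.

21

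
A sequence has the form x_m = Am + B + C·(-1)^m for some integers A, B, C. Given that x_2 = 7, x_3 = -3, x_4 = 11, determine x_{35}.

61

Plug in m = 2, 3, 4: 2A + B + C = 7; 3A + B - C = -3; 4A + B + C = 11.
Subtracting the first from the second: A - 2C = -10.
Subtracting the second from the third: A + 2C = 14.
Solving: C = 6, A = 2, then B = -3.
Therefore x_{35} = 70 + (-3) + 6·(-1) = 61.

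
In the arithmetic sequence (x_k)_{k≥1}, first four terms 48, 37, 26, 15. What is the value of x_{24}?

Common difference d = -11.
x_k = 48 + (k - 1)·(-11).
x_{24} = 48 + 23·(-11) = -205.

-205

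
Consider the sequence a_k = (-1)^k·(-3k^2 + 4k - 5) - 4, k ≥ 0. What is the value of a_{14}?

(-1)^14 = 1; -3k^2 + 4k - 5 at k=14 is -537; so a_{14} = -541.

-541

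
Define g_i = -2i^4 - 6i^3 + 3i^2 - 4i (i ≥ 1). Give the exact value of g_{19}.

-300789

g_{19} = -2·19^4 - 6·19^3 + 3·19^2 - 4·19 = -300789.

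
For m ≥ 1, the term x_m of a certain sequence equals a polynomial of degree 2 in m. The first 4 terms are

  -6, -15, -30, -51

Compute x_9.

-246

1st diffs: -9, -15, -21.
2nd diffs: -6, -6 (constant).
Newton forward-difference form: x_m = -6 + (-9)·C(m-1,1) + (-6)·C(m-1,2).
At m = 9: m-1 = 8, so x_9 = -6 - 72 - 168 = -246.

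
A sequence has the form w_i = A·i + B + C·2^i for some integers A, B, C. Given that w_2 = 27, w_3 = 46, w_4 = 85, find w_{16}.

327673

The three given values yield: 2A + B + 4C = 27; 3A + B + 8C = 46; 4A + B + 16C = 85.
Subtracting the first from the second: A + 4C = 19.
Subtracting the second from the third: A + 8C = 39.
Solving: C = 5, A = -1, then B = 9.
Hence w_{16} = -1·16 + 9 + 5·65536 = 327673.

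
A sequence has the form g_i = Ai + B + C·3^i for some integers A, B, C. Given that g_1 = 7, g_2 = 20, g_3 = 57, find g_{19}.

2324522953

Plug in i = 1, 2, 3: A + B + 3C = 7; 2A + B + 9C = 20; 3A + B + 27C = 57.
Subtracting the first from the second: A + 6C = 13.
Subtracting the second from the third: A + 18C = 37.
Solving: C = 2, A = 1, then B = 0.
So g_i = 1·i + 0 + 2·3^i; at i=19 this is 2324522953.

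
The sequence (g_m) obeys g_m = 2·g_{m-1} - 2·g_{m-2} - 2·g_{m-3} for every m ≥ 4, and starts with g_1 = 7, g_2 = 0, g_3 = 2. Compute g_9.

296

Compute successive terms:
g_4 = -10; g_5 = -24; g_6 = -32; g_7 = 4; g_8 = 120; g_9 = 296.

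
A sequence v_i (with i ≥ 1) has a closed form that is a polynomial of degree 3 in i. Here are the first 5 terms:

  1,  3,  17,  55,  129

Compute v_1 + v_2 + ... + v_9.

2601

1st diffs: 2, 14, 38, 74.
2nd diffs: 12, 24, 36.
3rd diffs: 12, 12 (constant).
Newton forward-difference form: v_i = 1 + 2·C(i-1,1) + 12·C(i-1,2) + 12·C(i-1,3).
Continuing: 251, 433, 687, 1025.
Summing i = 1..9 (9 terms) gives 2601.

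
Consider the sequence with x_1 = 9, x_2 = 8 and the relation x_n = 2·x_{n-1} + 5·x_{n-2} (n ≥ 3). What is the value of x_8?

24902

x_3 = 61;  x_4 = 162;  x_5 = 629;  x_6 = 2068;  x_7 = 7281;  x_8 = 24902.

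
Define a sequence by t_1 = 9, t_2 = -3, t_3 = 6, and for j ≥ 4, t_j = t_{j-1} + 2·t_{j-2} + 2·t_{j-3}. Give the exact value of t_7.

156

Iterate the recurrence:
t_4 = 18; t_5 = 24; t_6 = 72; t_7 = 156.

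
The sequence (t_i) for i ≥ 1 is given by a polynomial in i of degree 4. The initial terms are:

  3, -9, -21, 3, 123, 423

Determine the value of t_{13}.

19659

1st diffs: -12, -12, 24, 120, 300.
2nd diffs: 0, 36, 96, 180.
3rd diffs: 36, 60, 84.
4th diffs: 24, 24 (constant).
Newton forward-difference form: t_i = 3 + (-12)·C(i-1,1) + 36·C(i-1,3) + 24·C(i-1,4).
At i = 13: i-1 = 12, so t_{13} = 3 - 144 + 7920 + 11880 = 19659.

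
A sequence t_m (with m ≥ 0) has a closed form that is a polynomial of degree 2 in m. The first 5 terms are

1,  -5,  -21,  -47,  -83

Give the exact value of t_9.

1st diffs: -6, -16, -26, -36.
2nd diffs: -10, -10, -10 (constant).
Newton forward-difference form: t_m = 1 + (-6)·C(m,1) + (-10)·C(m,2).
At m = 9: m = 9, so t_9 = 1 - 54 - 360 = -413.

-413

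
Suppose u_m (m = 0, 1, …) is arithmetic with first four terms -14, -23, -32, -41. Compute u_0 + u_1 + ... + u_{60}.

Common difference d = -9.
u_m = -14 + (m - 0)·(-9).
u_{60} = -554; S = 61·(-14 + (-554))/2 = -17324.

-17324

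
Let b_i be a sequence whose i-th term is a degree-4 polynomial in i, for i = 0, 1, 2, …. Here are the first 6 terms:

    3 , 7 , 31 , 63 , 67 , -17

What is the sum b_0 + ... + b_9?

1st diffs: 4, 24, 32, 4, -84.
2nd diffs: 20, 8, -28, -88.
3rd diffs: -12, -36, -60.
4th diffs: -24, -24 (constant).
Newton forward-difference form: b_i = 3 + 4·C(i,1) + 20·C(i,2) + (-12)·C(i,3) + (-24)·C(i,4).
Continuing: -273, -809, -1757, -3273.
Summing i = 0..9 (10 terms) gives -5958.

-5958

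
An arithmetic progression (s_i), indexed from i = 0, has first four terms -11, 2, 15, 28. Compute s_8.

Common difference d = 13.
s_i = -11 + (i - 0)·13.
s_8 = -11 + 8·13 = 93.

93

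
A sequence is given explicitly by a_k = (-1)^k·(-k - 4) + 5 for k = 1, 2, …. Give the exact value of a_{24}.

(-1)^24 = 1; -k - 4 at k=24 is -28; so a_{24} = -23.

-23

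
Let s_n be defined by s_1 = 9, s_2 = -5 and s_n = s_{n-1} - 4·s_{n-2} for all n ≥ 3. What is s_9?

Iterate the recurrence:
s_3 = -41, s_4 = -21, s_5 = 143, s_6 = 227, s_7 = -345, s_8 = -1253, s_9 = 127.

127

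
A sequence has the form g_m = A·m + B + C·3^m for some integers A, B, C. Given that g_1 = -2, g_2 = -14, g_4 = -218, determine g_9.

-58994

Write the equations: A + B + 3C = -2; 2A + B + 9C = -14; 4A + B + 81C = -218.
Subtracting the first from the second: A + 6C = -12.
Subtracting the second from the third: 2A + 72C = -204.
Solving: C = -3, A = 6, then B = 1.
Hence g_9 = 6·9 + 1 + (-3)·19683 = -58994.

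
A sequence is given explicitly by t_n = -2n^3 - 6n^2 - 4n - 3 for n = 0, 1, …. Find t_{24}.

t_{24} = -2·24^3 - 6·24^2 - 4·24 - 3 = -31203.

-31203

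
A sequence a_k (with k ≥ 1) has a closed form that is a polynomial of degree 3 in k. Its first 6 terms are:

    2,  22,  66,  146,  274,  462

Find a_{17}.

1st diffs: 20, 44, 80, 128, 188.
2nd diffs: 24, 36, 48, 60.
3rd diffs: 12, 12, 12 (constant).
Newton forward-difference form: a_k = 2 + 20·C(k-1,1) + 24·C(k-1,2) + 12·C(k-1,3).
At k = 17: k-1 = 16, so a_{17} = 2 + 320 + 2880 + 6720 = 9922.

9922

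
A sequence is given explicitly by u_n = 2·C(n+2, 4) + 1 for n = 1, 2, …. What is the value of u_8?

421

C(10, 4) = 210, so u_8 = 421.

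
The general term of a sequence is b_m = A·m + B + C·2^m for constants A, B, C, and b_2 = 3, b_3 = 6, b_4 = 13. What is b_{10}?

The three given values yield: 2A + B + 4C = 3; 3A + B + 8C = 6; 4A + B + 16C = 13.
Subtracting the first from the second: A + 4C = 3.
Subtracting the second from the third: A + 8C = 7.
Solving: C = 1, A = -1, then B = 1.
Therefore b_{10} = -10 + 1 + 1·1024 = 1015.

1015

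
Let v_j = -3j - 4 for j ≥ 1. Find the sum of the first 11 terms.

-242

Over j = 1..11: Σj = 66.
Total = (-3)·66 + (-4)·11 = -242.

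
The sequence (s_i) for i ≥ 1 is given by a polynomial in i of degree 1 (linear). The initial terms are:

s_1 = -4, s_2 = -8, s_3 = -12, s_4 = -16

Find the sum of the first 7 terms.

-112

1st diffs: -4, -4, -4 (constant).
So s_i = -4i.
Continuing: -20, -24, -28.
Summing i = 1..7 (7 terms) gives -112.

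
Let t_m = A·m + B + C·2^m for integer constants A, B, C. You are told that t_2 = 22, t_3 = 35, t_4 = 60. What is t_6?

At m = 2, 3, 4: 2A + B + 4C = 22; 3A + B + 8C = 35; 4A + B + 16C = 60.
Subtracting the first from the second: A + 4C = 13.
Subtracting the second from the third: A + 8C = 25.
Solving: C = 3, A = 1, then B = 8.
Therefore t_6 = 6 + 8 + 3·64 = 206.

206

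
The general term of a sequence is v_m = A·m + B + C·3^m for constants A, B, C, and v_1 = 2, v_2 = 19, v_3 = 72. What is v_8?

Write the equations: A + B + 3C = 2; 2A + B + 9C = 19; 3A + B + 27C = 72.
Subtracting the first from the second: A + 6C = 17.
Subtracting the second from the third: A + 18C = 53.
Solving: C = 3, A = -1, then B = -6.
Therefore v_8 = -8 + (-6) + 3·6561 = 19669.

19669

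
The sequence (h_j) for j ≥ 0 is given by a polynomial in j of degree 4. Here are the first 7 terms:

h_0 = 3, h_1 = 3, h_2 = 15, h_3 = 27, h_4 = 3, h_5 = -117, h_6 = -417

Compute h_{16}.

1st diffs: 0, 12, 12, -24, -120, -300.
2nd diffs: 12, 0, -36, -96, -180.
3rd diffs: -12, -36, -60, -84.
4th diffs: -24, -24, -24 (constant).
So h_j = -j^4 + 4j^3 + j^2 - 4j + 3.
Evaluating at j = 16 gives h_{16} = -48957.

-48957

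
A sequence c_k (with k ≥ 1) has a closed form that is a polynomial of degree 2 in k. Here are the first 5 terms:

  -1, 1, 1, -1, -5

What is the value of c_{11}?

-71

1st diffs: 2, 0, -2, -4.
2nd diffs: -2, -2, -2 (constant).
Newton forward-difference form: c_k = -1 + 2·C(k-1,1) + (-2)·C(k-1,2).
At k = 11: k-1 = 10, so c_{11} = -1 + 20 - 90 = -71.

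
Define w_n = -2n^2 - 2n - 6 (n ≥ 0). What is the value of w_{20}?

-846

w_{20} = -2·20^2 - 2·20 - 6 = -846.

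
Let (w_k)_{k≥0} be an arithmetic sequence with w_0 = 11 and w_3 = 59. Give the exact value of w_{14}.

235

Common difference d = (59 - 11) / (3 - 0) = 16.
w_k = 11 + (k - 0)·16.
w_{14} = 11 + 14·16 = 235.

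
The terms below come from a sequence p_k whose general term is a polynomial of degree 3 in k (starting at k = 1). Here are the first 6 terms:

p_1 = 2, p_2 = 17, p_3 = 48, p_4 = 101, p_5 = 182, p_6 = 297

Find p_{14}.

1st diffs: 15, 31, 53, 81, 115.
2nd diffs: 16, 22, 28, 34.
3rd diffs: 6, 6, 6 (constant).
Newton forward-difference form: p_k = 2 + 15·C(k-1,1) + 16·C(k-1,2) + 6·C(k-1,3).
At k = 14: k-1 = 13, so p_{14} = 2 + 195 + 1248 + 1716 = 3161.

3161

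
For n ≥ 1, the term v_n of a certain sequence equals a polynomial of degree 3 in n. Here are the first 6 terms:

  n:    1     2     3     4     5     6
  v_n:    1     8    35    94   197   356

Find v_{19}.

12979

1st diffs: 7, 27, 59, 103, 159.
2nd diffs: 20, 32, 44, 56.
3rd diffs: 12, 12, 12 (constant).
So v_n = 2n^3 - 2n^2 - n + 2.
Evaluating at n = 19 gives v_{19} = 12979.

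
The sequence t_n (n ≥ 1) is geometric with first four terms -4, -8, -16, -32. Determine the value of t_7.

Common ratio r = 2.
t_n = (-4)·2^(n-1).
t_7 = (-4)·2^6 = -256.

-256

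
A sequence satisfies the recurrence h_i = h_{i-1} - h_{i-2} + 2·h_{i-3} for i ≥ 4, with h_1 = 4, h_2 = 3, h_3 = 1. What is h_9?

h_4 = 6  h_5 = 11  h_6 = 7  h_7 = 8  h_8 = 23  h_9 = 29.

29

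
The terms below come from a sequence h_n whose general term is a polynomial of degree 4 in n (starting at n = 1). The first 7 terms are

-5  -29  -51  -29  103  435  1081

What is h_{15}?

39153

1st diffs: -24, -22, 22, 132, 332, 646.
2nd diffs: 2, 44, 110, 200, 314.
3rd diffs: 42, 66, 90, 114.
4th diffs: 24, 24, 24 (constant).
Newton forward-difference form: h_n = -5 + (-24)·C(n-1,1) + 2·C(n-1,2) + 42·C(n-1,3) + 24·C(n-1,4).
At n = 15: n-1 = 14, so h_{15} = -5 - 336 + 182 + 15288 + 24024 = 39153.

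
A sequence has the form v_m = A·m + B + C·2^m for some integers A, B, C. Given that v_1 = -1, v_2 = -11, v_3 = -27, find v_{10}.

At m = 1, 2, 3: A + B + 2C = -1; 2A + B + 4C = -11; 3A + B + 8C = -27.
Subtracting the first from the second: A + 2C = -10.
Subtracting the second from the third: A + 4C = -16.
Solving: C = -3, A = -4, then B = 9.
Therefore v_{10} = -40 + 9 + (-3)·1024 = -3103.

-3103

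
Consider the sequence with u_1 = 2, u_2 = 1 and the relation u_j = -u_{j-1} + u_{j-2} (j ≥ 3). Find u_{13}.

34

Applying the relation repeatedly:
u_3 = 1; u_4 = 0; u_5 = 1; …; u_{10} = -8; u_{11} = 13; u_{12} = -21; u_{13} = 34.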